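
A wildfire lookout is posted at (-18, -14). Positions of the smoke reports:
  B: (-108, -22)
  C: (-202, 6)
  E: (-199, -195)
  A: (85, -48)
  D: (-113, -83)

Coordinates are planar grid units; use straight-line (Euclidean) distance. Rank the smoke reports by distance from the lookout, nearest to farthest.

Distances from the lookout:
B (-108, -22): 90.4
A (85, -48): 108.5
D (-113, -83): 117.4
C (-202, 6): 185.1
E (-199, -195): 256.0

B, A, D, C, E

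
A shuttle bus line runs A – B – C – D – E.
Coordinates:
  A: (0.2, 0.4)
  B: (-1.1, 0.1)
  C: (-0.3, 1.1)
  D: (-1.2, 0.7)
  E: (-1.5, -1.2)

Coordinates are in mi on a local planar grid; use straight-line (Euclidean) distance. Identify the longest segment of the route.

D–E

Leg distances:
A→B: 1.3 mi
B→C: 1.3 mi
C→D: 1.0 mi
D→E: 1.9 mi
The longest leg is D–E at 1.9 mi.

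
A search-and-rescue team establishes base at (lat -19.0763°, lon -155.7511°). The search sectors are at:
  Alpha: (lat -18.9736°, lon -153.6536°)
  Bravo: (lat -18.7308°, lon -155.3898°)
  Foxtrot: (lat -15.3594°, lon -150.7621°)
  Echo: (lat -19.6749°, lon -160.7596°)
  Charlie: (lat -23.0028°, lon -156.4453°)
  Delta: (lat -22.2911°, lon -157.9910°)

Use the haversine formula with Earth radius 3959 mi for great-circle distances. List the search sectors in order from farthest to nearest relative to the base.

Foxtrot, Echo, Charlie, Delta, Alpha, Bravo

Distances from the base:
Foxtrot (lat -15.3594°, lon -150.7621°): 417.5 mi
Echo (lat -19.6749°, lon -160.7596°): 329.1 mi
Charlie (lat -23.0028°, lon -156.4453°): 275.0 mi
Delta (lat -22.2911°, lon -157.9910°): 265.1 mi
Alpha (lat -18.9736°, lon -153.6536°): 137.2 mi
Bravo (lat -18.7308°, lon -155.3898°): 33.6 mi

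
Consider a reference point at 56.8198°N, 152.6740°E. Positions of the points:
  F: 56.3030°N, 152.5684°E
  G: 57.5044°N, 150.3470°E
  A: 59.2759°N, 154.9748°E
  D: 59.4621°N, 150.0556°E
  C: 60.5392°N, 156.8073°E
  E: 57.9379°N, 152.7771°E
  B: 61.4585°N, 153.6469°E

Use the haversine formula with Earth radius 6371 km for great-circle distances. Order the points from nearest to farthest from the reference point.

Computing each great-circle distance from 56.8198°N, 152.6740°E:
F 56.3030°N, 152.5684°E: 57.8 km
E 57.9379°N, 152.7771°E: 124.5 km
G 57.5044°N, 150.3470°E: 159.6 km
A 59.2759°N, 154.9748°E: 304.8 km
D 59.4621°N, 150.0556°E: 331.5 km
C 60.5392°N, 156.8073°E: 477.4 km
B 61.4585°N, 153.6469°E: 518.8 km

F, E, G, A, D, C, B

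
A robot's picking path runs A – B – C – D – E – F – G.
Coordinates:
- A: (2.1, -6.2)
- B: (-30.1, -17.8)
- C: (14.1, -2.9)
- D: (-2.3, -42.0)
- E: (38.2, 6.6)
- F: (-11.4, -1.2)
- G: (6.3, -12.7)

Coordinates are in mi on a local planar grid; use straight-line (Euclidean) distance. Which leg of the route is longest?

D–E

Leg distances:
A→B: 34.2 mi
B→C: 46.6 mi
C→D: 42.4 mi
D→E: 63.3 mi
E→F: 50.2 mi
F→G: 21.1 mi
The longest leg is D–E at 63.3 mi.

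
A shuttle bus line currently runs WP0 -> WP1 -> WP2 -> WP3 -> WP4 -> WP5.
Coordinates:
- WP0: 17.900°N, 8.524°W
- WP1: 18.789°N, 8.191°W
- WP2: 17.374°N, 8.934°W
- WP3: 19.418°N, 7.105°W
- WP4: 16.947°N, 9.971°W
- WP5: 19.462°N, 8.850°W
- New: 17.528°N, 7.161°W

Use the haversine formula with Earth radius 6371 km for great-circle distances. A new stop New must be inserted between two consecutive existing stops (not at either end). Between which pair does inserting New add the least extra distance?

Added distance for inserting New between each consecutive pair:
WP0–WP1: 222.8 km
WP1–WP2: 190.5 km
WP2–WP3: 100.9 km
WP3–WP4: 106.7 km
WP4–WP5: 280.9 km
Smallest added distance is 100.9 km, inserting between WP2 and WP3.

between WP2 and WP3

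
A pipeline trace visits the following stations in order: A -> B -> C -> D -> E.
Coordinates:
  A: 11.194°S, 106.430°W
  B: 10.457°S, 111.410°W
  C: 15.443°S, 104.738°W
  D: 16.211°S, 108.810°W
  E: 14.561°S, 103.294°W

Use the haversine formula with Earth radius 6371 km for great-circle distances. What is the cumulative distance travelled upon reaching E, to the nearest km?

Leg distances:
A→B: 550.0 km  (cumulative 550.0 km)
B→C: 910.9 km  (cumulative 1460.9 km)
C→D: 443.9 km  (cumulative 1904.8 km)
D→E: 619.1 km  (cumulative 2524.0 km)
Cumulative distance at E ≈ 2524 km.

2524 km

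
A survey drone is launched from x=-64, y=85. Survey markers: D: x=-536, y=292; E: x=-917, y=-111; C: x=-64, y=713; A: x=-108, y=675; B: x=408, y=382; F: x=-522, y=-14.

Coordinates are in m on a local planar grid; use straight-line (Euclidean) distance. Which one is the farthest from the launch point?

E

Distance to each, sorted:
E: 875.2 m
C: 628.0 m
A: 591.6 m
B: 557.7 m
D: 515.4 m
F: 468.6 m
The farthest is E at 875.2 m.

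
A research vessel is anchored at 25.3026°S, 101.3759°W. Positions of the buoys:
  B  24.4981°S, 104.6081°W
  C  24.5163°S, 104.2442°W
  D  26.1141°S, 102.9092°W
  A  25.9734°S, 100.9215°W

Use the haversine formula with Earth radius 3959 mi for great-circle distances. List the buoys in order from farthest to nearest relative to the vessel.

Distance from the vessel at 25.3026°S, 101.3759°W to each:
B 24.4981°S, 104.6081°W: 210.1 mi
C 24.5163°S, 104.2442°W: 187.8 mi
D 26.1141°S, 102.9092°W: 110.7 mi
A 25.9734°S, 100.9215°W: 54.3 mi

B, C, D, A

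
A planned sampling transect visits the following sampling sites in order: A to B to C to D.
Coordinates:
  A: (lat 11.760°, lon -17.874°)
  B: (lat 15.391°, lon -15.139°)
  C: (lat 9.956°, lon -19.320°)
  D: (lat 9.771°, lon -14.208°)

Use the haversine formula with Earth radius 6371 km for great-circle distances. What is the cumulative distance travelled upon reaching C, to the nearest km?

Leg distances:
A→B: 500.4 km  (cumulative 500.4 km)
B→C: 755.5 km  (cumulative 1255.9 km)
Cumulative distance at C ≈ 1256 km.

1256 km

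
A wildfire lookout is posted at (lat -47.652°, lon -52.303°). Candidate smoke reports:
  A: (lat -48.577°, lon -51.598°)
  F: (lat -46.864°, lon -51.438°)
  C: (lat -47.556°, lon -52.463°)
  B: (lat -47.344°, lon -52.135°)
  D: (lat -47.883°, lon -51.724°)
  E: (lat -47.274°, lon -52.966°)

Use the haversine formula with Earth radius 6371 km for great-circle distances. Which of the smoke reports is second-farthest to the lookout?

F

Distance to each, sorted:
A: 115.4 km
F: 109.3 km
E: 65.2 km
D: 50.3 km
B: 36.5 km
C: 16.1 km
The second-farthest is F at 109.3 km.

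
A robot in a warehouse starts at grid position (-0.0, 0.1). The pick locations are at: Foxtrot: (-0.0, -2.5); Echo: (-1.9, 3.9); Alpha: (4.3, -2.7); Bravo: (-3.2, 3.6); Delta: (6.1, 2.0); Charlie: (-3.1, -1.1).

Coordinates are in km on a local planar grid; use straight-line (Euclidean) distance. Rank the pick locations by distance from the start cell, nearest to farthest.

Foxtrot, Charlie, Echo, Bravo, Alpha, Delta

Distance from the start cell at (-0.0, 0.1) to each:
Foxtrot (-0.0, -2.5): 2.6 km
Charlie (-3.1, -1.1): 3.3 km
Echo (-1.9, 3.9): 4.2 km
Bravo (-3.2, 3.6): 4.7 km
Alpha (4.3, -2.7): 5.1 km
Delta (6.1, 2.0): 6.4 km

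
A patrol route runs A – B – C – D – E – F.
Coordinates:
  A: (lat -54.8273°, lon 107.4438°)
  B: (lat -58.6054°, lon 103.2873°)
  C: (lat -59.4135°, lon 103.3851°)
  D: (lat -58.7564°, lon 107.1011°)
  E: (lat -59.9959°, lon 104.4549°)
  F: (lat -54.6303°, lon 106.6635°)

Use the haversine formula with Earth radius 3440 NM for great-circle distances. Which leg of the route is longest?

Leg distances:
A→B: 264.9 NM
B→C: 48.6 NM
C→D: 121.2 NM
D→E: 109.9 NM
E→F: 330.0 NM
The longest leg is E–F at 330.0 NM.

E–F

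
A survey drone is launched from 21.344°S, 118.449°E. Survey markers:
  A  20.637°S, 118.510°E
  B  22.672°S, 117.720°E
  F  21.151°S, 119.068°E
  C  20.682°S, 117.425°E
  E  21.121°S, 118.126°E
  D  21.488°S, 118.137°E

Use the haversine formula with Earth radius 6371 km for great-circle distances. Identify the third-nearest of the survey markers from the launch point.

Distance to each, sorted:
D: 36.0 km
E: 41.7 km
F: 67.6 km
A: 78.9 km
C: 129.3 km
B: 165.7 km
The third-nearest is F at 67.6 km.

F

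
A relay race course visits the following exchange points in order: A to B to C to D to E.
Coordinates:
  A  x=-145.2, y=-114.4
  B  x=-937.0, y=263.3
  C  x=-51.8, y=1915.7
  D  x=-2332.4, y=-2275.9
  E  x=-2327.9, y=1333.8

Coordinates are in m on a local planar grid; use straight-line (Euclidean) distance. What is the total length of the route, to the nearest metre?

Leg distances:
A→B: 877.3 m  (cumulative 877.3 m)
B→C: 1874.6 m  (cumulative 2751.8 m)
C→D: 4771.9 m  (cumulative 7523.7 m)
D→E: 3609.7 m  (cumulative 11133.4 m)
Total route length ≈ 11133 m.

11133 m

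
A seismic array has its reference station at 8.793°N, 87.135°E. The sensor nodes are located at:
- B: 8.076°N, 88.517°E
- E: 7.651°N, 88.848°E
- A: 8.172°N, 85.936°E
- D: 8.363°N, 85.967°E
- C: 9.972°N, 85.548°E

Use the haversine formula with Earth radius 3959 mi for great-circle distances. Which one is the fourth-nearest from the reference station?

Distance to each, sorted:
D: 85.2 mi
A: 92.5 mi
B: 106.7 mi
C: 135.4 mi
E: 141.2 mi
The fourth-nearest is C at 135.4 mi.

C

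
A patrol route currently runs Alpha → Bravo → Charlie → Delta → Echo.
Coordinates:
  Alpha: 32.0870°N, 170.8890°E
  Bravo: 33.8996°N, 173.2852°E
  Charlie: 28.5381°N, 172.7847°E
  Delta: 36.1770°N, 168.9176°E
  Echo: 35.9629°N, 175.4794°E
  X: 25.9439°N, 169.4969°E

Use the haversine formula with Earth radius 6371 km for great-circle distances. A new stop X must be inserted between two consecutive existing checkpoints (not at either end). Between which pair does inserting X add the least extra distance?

Added distance for inserting X between each consecutive pair:
Alpha–Bravo: 1352.2 km
Bravo–Charlie: 793.3 km
Charlie–Delta: 650.2 km
Delta–Echo: 1800.0 km
Smallest added distance is 650.2 km, inserting between Charlie and Delta.

between Charlie and Delta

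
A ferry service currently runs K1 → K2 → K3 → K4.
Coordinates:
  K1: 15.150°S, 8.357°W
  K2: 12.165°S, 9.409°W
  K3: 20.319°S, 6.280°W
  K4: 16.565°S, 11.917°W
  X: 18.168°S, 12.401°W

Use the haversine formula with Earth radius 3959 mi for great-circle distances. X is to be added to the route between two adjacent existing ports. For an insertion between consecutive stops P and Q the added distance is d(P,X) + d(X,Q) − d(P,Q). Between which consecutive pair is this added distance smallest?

between K3 and K4

Added distance for inserting X between each consecutive pair:
K1–K2: 581.5 mi
K2–K3: 285.9 mi
K3–K4: 89.9 mi
Smallest added distance is 89.9 mi, inserting between K3 and K4.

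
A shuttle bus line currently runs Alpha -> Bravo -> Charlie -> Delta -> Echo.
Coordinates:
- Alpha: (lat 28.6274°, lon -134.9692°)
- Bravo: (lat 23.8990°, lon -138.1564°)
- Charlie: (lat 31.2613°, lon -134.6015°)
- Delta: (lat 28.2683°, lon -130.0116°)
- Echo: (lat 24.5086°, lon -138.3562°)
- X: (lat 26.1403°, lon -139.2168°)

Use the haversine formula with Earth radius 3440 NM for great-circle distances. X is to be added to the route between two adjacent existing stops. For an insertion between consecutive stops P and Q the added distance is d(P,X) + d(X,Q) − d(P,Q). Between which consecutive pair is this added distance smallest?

between Bravo and Charlie

Added distance for inserting X between each consecutive pair:
Alpha–Bravo: 85.9 NM
Bravo–Charlie: 57.5 NM
Charlie–Delta: 600.4 NM
Delta–Echo: 114.1 NM
Smallest added distance is 57.5 NM, inserting between Bravo and Charlie.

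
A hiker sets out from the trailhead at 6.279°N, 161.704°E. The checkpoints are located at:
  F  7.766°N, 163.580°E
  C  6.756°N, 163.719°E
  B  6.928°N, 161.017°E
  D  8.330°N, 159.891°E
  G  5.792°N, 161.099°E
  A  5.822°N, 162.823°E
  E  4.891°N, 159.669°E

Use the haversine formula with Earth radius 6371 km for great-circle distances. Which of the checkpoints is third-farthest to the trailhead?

Distance to each, sorted:
D: 303.3 km
E: 273.0 km
F: 265.0 km
C: 228.8 km
A: 133.8 km
B: 104.7 km
G: 86.1 km
The third-farthest is F at 265.0 km.

F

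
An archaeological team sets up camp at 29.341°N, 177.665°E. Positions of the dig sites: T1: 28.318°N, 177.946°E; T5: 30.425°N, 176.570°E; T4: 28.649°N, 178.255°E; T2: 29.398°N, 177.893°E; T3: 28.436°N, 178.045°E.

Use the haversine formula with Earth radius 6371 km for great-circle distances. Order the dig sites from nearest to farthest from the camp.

Distance from the camp at 29.341°N, 177.665°E to each:
T2 29.398°N, 177.893°E: 23.0 km
T4 28.649°N, 178.255°E: 96.0 km
T3 28.436°N, 178.045°E: 107.2 km
T1 28.318°N, 177.946°E: 117.0 km
T5 30.425°N, 176.570°E: 160.2 km

T2, T4, T3, T1, T5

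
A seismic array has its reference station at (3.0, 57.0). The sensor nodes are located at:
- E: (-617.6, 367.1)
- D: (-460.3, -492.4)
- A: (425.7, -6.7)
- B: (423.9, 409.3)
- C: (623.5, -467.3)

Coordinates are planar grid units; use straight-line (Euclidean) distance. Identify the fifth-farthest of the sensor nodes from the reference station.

Distances from the reference station ((3.0, 57.0)):
C: 812.3
D: 718.7
E: 693.8
B: 548.9
A: 427.5
The fifth-farthest is A at 427.5.

A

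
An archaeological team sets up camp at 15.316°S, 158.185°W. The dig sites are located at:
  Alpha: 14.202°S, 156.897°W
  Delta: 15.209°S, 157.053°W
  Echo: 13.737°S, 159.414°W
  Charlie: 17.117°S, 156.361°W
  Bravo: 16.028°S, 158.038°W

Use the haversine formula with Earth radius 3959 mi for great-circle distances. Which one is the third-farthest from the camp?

Alpha

Distance to each, sorted:
Charlie: 173.6 mi
Echo: 136.6 mi
Alpha: 115.5 mi
Delta: 75.8 mi
Bravo: 50.2 mi
The third-farthest is Alpha at 115.5 mi.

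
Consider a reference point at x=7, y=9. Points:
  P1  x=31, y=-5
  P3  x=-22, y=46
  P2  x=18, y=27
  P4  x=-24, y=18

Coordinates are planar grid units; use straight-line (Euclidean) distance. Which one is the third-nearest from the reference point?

Distance to each, sorted:
P2: 21.1
P1: 27.8
P4: 32.3
P3: 47.0
The third-nearest is P4 at 32.3.

P4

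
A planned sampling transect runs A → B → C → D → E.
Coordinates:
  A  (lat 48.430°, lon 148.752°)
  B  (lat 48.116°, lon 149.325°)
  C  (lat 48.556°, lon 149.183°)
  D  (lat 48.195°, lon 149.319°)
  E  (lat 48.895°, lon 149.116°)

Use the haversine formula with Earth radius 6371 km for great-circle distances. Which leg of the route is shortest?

C–D

Leg distances:
A→B: 54.9 km
B→C: 50.0 km
C→D: 41.4 km
D→E: 79.3 km
The shortest leg is C–D at 41.4 km.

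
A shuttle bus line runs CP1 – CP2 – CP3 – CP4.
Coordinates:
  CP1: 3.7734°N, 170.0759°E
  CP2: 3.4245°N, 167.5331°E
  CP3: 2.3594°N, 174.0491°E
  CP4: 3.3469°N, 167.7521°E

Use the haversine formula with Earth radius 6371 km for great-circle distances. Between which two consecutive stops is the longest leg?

Leg distances:
CP1→CP2: 284.8 km
CP2→CP3: 733.2 km
CP3→CP4: 707.9 km
The longest leg is CP2–CP3 at 733.2 km.

CP2–CP3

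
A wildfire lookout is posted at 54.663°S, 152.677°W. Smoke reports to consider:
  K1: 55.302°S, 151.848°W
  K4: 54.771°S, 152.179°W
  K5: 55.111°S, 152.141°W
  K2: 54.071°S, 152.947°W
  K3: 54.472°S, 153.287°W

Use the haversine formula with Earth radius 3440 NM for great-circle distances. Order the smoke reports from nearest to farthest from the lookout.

Computing each great-circle distance from 54.663°S, 152.677°W:
K4 54.771°S, 152.179°W: 18.4 NM
K3 54.472°S, 153.287°W: 24.1 NM
K5 55.111°S, 152.141°W: 32.7 NM
K2 54.071°S, 152.947°W: 36.8 NM
K1 55.302°S, 151.848°W: 47.8 NM

K4, K3, K5, K2, K1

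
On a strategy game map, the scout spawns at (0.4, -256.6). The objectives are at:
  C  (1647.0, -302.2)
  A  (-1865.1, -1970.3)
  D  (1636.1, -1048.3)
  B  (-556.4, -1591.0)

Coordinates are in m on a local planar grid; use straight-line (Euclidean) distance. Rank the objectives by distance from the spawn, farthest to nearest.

Distances from the spawn:
A (-1865.1, -1970.3): 2533.2 m
D (1636.1, -1048.3): 1817.2 m
C (1647.0, -302.2): 1647.2 m
B (-556.4, -1591.0): 1445.9 m

A, D, C, B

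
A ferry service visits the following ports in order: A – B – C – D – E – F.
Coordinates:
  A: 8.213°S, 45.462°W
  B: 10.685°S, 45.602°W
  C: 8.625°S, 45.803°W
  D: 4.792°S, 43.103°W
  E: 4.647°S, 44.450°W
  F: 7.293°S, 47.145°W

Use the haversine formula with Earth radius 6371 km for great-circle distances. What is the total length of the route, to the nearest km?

Leg distances:
A→B: 275.3 km  (cumulative 275.3 km)
B→C: 230.1 km  (cumulative 505.4 km)
C→D: 520.1 km  (cumulative 1025.5 km)
D→E: 150.1 km  (cumulative 1175.7 km)
E→F: 418.8 km  (cumulative 1594.5 km)
Total route length ≈ 1594 km.

1594 km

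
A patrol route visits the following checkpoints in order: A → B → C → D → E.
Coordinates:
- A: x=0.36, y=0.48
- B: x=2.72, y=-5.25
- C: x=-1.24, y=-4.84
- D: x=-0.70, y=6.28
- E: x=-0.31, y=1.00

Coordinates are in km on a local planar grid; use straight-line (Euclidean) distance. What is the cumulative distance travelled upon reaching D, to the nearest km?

Leg distances:
A→B: 6.2 km  (cumulative 6.2 km)
B→C: 4.0 km  (cumulative 10.2 km)
C→D: 11.1 km  (cumulative 21.3 km)
Cumulative distance at D ≈ 21 km.

21 km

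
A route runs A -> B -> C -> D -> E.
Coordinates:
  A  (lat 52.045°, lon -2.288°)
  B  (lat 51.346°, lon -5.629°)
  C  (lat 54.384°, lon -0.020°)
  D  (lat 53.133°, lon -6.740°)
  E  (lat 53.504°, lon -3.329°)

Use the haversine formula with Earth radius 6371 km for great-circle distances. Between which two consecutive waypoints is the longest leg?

Leg distances:
A→B: 243.0 km
B→C: 505.6 km
C→D: 462.9 km
D→E: 230.3 km
The longest leg is B–C at 505.6 km.

B–C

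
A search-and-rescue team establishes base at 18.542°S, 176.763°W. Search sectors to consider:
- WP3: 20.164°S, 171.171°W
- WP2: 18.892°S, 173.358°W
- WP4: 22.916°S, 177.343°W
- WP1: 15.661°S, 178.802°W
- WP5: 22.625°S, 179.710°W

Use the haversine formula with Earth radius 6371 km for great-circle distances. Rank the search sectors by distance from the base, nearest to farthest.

Distances from the base:
WP2 18.892°S, 173.358°W: 360.7 km
WP1 15.661°S, 178.802°W: 386.7 km
WP4 22.916°S, 177.343°W: 490.1 km
WP5 22.625°S, 179.710°W: 547.9 km
WP3 20.164°S, 171.171°W: 613.7 km

WP2, WP1, WP4, WP5, WP3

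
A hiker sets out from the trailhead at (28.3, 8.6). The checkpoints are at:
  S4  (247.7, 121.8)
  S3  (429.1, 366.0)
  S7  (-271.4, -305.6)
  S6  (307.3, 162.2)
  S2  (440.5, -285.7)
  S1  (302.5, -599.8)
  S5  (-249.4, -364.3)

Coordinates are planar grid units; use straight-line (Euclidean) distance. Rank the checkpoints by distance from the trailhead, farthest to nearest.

S1, S3, S2, S5, S7, S6, S4

Computing each straight-line distance from (28.3, 8.6):
S1 (302.5, -599.8): 667.3
S3 (429.1, 366.0): 537.0
S2 (440.5, -285.7): 506.5
S5 (-249.4, -364.3): 464.9
S7 (-271.4, -305.6): 434.2
S6 (307.3, 162.2): 318.5
S4 (247.7, 121.8): 246.9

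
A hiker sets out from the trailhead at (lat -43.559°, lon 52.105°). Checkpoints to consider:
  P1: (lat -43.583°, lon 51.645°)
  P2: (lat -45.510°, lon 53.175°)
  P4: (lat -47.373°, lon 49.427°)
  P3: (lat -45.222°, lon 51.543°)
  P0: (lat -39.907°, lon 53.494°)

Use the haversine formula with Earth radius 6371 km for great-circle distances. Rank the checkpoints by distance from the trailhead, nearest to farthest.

Distance from the trailhead at (lat -43.559°, lon 52.105°) to each:
P1 (lat -43.583°, lon 51.645°): 37.2 km
P3 (lat -45.222°, lon 51.543°): 190.2 km
P2 (lat -45.510°, lon 53.175°): 232.9 km
P0 (lat -39.907°, lon 53.494°): 422.1 km
P4 (lat -47.373°, lon 49.427°): 472.7 km

P1, P3, P2, P0, P4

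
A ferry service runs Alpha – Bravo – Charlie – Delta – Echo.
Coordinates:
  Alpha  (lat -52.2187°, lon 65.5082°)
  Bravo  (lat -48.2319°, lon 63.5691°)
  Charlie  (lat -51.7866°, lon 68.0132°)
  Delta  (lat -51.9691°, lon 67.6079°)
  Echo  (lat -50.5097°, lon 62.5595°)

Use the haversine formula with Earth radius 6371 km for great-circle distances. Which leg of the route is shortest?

Leg distances:
Alpha→Bravo: 464.2 km
Bravo→Charlie: 506.8 km
Charlie→Delta: 34.4 km
Delta→Echo: 387.0 km
The shortest leg is Charlie–Delta at 34.4 km.

Charlie–Delta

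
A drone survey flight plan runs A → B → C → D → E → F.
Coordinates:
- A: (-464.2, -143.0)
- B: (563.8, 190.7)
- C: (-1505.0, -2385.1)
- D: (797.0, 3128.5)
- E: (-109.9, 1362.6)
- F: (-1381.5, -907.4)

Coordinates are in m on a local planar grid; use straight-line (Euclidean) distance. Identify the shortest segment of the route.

A–B

Leg distances:
A→B: 1080.8 m
B→C: 3303.7 m
C→D: 5974.9 m
D→E: 1985.2 m
E→F: 2601.9 m
The shortest leg is A–B at 1080.8 m.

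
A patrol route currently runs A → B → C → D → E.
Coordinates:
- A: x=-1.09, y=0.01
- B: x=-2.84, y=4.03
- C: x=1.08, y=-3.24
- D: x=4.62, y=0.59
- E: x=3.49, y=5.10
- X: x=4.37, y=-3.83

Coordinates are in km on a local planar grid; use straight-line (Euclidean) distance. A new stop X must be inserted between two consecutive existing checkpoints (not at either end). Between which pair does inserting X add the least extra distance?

between C and D

Added distance for inserting X between each consecutive pair:
A–B: 13.0 km
B–C: 5.7 km
C–D: 2.6 km
D–E: 8.8 km
Smallest added distance is 2.6 km, inserting between C and D.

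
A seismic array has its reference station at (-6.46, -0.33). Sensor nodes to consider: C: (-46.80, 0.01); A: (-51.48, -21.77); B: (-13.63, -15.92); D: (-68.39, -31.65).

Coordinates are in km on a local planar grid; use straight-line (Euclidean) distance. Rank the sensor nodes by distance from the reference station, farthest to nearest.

Computing each straight-line distance from (-6.46, -0.33):
D (-68.39, -31.65): 69.4 km
A (-51.48, -21.77): 49.9 km
C (-46.80, 0.01): 40.3 km
B (-13.63, -15.92): 17.2 km

D, A, C, B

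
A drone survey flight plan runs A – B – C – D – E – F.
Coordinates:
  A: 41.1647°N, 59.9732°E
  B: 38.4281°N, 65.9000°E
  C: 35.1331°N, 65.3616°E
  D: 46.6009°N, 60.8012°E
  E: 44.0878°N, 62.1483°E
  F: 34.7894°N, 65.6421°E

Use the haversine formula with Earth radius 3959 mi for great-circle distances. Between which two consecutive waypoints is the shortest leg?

Leg distances:
A→B: 367.0 mi
B→C: 229.6 mi
C→D: 827.1 mi
D→E: 185.6 mi
E→F: 668.8 mi
The shortest leg is D–E at 185.6 mi.

D–E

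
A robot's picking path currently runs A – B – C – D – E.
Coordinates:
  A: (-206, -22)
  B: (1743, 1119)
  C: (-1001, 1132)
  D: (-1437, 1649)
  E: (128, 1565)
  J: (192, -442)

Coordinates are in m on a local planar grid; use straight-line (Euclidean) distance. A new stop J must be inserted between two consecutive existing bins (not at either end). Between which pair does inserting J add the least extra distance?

between A and B

Added distance for inserting J between each consecutive pair:
A–B: 520.7 m
B–C: 1431.5 m
C–D: 3949.4 m
D–E: 3091.4 m
Smallest added distance is 520.7 m, inserting between A and B.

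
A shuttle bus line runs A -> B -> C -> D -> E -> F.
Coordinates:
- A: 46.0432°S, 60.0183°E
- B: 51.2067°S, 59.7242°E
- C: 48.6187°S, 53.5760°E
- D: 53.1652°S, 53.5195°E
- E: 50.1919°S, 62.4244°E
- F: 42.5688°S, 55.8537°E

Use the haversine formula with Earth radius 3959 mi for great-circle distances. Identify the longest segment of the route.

E–F

Leg distances:
A→B: 357.0 mi
B→C: 326.7 mi
C→D: 314.2 mi
D→E: 432.9 mi
E→F: 612.3 mi
The longest leg is E–F at 612.3 mi.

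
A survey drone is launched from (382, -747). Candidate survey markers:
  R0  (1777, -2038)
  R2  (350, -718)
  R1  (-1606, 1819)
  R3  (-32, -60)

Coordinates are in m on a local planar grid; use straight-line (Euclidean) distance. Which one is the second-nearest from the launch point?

R3

Distances from the launch point ((382, -747)):
R2: 43.2 m
R3: 802.1 m
R0: 1900.7 m
R1: 3246.0 m
The second-nearest is R3 at 802.1 m.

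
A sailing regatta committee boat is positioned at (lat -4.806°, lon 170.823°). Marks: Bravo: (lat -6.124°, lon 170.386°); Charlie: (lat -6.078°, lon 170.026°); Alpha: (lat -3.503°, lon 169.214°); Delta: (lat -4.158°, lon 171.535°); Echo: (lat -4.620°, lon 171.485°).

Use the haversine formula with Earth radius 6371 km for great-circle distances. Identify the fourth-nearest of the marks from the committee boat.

Charlie

Distances from the committee boat ((lat -4.806°, lon 170.823°)):
Echo: 76.2 km
Delta: 106.9 km
Bravo: 154.3 km
Charlie: 166.7 km
Alpha: 229.9 km
The fourth-nearest is Charlie at 166.7 km.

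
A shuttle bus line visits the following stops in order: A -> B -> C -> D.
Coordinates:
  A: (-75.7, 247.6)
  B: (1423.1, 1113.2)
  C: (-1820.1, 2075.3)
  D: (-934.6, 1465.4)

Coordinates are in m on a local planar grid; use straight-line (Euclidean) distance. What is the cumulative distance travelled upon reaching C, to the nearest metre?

Leg distances:
A→B: 1730.8 m  (cumulative 1730.8 m)
B→C: 3382.9 m  (cumulative 5113.7 m)
Cumulative distance at C ≈ 5114 m.

5114 m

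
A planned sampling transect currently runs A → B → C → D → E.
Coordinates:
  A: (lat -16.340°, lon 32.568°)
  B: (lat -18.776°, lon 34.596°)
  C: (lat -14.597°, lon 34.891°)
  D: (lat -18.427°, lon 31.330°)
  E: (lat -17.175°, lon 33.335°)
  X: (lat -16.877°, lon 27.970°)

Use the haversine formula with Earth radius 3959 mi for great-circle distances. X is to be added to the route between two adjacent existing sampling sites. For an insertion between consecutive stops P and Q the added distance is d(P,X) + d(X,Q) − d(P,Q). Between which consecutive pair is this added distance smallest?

Added distance for inserting X between each consecutive pair:
A–B: 546.9 mi
B–C: 652.2 mi
C–D: 377.8 mi
D–E: 443.1 mi
Smallest added distance is 377.8 mi, inserting between C and D.

between C and D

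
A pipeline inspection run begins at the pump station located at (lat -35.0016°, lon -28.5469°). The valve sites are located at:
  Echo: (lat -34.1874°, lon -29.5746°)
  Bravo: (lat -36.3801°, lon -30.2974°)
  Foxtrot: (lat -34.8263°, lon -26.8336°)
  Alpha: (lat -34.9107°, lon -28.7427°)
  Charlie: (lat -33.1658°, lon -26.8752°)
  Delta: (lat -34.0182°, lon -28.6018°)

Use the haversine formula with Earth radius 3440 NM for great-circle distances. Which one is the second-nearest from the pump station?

Distance to each, sorted:
Alpha: 11.1 NM
Delta: 59.1 NM
Echo: 70.5 NM
Foxtrot: 85.0 NM
Bravo: 118.9 NM
Charlie: 138.0 NM
The second-nearest is Delta at 59.1 NM.

Delta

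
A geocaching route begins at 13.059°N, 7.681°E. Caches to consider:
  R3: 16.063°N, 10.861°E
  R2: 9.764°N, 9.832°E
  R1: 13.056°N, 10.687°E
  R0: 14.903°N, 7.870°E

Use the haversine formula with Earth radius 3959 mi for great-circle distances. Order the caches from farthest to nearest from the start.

R3, R2, R1, R0

Distances from the start:
R3 16.063°N, 10.861°E: 297.2 mi
R2 9.764°N, 9.832°E: 270.3 mi
R1 13.056°N, 10.687°E: 202.3 mi
R0 14.903°N, 7.870°E: 128.0 mi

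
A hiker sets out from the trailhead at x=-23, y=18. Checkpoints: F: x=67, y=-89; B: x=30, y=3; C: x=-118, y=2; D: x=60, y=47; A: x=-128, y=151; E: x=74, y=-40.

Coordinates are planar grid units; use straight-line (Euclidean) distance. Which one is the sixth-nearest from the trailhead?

Distances from the trailhead (x=-23, y=18):
B: 55.1
D: 87.9
C: 96.3
E: 113.0
F: 139.8
A: 169.5
The sixth-nearest is A at 169.5.

A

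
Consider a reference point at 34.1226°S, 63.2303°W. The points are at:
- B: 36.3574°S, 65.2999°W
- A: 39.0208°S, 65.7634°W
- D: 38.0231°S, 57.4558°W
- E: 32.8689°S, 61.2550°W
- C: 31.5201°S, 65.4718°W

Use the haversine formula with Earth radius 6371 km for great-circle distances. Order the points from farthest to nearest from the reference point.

D, A, C, B, E

Distances from the reference point:
D 38.0231°S, 57.4558°W: 676.1 km
A 39.0208°S, 65.7634°W: 589.7 km
C 31.5201°S, 65.4718°W: 357.2 km
B 36.3574°S, 65.2999°W: 311.6 km
E 32.8689°S, 61.2550°W: 230.2 km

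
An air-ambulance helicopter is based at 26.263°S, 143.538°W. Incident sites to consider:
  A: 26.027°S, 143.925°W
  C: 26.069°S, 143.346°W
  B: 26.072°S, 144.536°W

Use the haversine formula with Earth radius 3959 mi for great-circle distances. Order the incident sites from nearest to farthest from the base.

Computing each great-circle distance from 26.263°S, 143.538°W:
C 26.069°S, 143.346°W: 17.9 mi
A 26.027°S, 143.925°W: 29.0 mi
B 26.072°S, 144.536°W: 63.3 mi

C, A, B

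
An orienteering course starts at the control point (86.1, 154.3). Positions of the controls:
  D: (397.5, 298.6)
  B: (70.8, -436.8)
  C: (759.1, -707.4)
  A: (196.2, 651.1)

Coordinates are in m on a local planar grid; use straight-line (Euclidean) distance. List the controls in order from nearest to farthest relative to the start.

D, A, B, C

Distances from the start:
D (397.5, 298.6): 343.2 m
A (196.2, 651.1): 508.9 m
B (70.8, -436.8): 591.3 m
C (759.1, -707.4): 1093.4 m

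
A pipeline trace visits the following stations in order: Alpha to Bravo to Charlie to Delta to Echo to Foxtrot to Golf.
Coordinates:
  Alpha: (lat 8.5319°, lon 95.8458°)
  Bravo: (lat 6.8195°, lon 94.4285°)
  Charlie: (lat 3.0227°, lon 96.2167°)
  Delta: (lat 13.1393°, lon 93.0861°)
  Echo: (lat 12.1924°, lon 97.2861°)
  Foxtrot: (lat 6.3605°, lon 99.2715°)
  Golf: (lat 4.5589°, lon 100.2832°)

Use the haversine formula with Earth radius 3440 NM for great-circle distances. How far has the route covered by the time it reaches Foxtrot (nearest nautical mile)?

Leg distances:
Alpha→Bravo: 133.0 NM  (cumulative 133.0 NM)
Bravo→Charlie: 251.8 NM  (cumulative 384.8 NM)
Charlie→Delta: 635.2 NM  (cumulative 1020.0 NM)
Delta→Echo: 252.5 NM  (cumulative 1272.5 NM)
Echo→Foxtrot: 369.4 NM  (cumulative 1641.8 NM)
Cumulative distance at Foxtrot ≈ 1642 NM.

1642 NM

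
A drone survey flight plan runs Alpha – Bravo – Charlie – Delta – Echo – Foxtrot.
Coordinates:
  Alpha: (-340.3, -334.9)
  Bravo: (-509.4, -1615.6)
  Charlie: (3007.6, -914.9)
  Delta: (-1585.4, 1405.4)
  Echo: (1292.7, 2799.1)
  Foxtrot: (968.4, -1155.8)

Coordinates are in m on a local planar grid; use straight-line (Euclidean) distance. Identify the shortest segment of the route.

Alpha–Bravo

Leg distances:
Alpha→Bravo: 1291.8 m
Bravo→Charlie: 3586.1 m
Charlie→Delta: 5145.8 m
Delta→Echo: 3197.8 m
Echo→Foxtrot: 3968.2 m
The shortest leg is Alpha–Bravo at 1291.8 m.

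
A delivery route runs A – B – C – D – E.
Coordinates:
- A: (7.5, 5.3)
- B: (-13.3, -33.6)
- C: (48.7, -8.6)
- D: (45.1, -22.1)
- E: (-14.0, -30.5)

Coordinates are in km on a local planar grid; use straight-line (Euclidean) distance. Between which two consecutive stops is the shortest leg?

C–D

Leg distances:
A→B: 44.1 km
B→C: 66.9 km
C→D: 14.0 km
D→E: 59.7 km
The shortest leg is C–D at 14.0 km.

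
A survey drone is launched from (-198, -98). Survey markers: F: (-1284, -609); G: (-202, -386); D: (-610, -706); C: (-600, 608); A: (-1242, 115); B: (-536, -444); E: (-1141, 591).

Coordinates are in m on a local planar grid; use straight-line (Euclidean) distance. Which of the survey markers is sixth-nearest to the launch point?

Distances from the launch point ((-198, -98)):
G: 288.0 m
B: 483.7 m
D: 734.4 m
C: 812.4 m
A: 1065.5 m
E: 1167.9 m
F: 1200.2 m
The sixth-nearest is E at 1167.9 m.

E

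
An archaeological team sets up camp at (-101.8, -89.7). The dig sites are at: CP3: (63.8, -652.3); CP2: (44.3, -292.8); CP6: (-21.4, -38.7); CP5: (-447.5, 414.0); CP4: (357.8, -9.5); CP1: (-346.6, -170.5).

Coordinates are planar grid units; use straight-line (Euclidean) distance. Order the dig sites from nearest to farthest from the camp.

CP6, CP2, CP1, CP4, CP3, CP5

Distance from the camp at (-101.8, -89.7) to each:
CP6 (-21.4, -38.7): 95.2
CP2 (44.3, -292.8): 250.2
CP1 (-346.6, -170.5): 257.8
CP4 (357.8, -9.5): 466.5
CP3 (63.8, -652.3): 586.5
CP5 (-447.5, 414.0): 610.9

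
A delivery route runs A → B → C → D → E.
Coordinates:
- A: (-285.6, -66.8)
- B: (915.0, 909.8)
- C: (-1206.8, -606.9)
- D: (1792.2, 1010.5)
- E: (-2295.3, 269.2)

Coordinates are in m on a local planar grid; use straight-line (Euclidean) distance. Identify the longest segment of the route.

Leg distances:
A→B: 1547.6 m
B→C: 2608.1 m
C→D: 3407.3 m
D→E: 4154.2 m
The longest leg is D–E at 4154.2 m.

D–E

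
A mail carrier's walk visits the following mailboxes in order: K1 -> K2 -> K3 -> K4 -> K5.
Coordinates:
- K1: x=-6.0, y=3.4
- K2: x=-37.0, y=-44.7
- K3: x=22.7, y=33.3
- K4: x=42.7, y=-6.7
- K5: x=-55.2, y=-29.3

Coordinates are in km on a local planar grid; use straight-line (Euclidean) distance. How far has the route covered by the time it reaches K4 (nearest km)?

200 km

Leg distances:
K1→K2: 57.2 km  (cumulative 57.2 km)
K2→K3: 98.2 km  (cumulative 155.4 km)
K3→K4: 44.7 km  (cumulative 200.2 km)
Cumulative distance at K4 ≈ 200 km.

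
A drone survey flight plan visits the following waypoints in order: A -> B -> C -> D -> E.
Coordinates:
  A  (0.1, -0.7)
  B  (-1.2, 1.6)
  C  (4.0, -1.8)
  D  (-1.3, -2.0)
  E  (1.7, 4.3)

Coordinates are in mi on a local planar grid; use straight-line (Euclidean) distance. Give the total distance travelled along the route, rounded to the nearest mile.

21 mi

Leg distances:
A→B: 2.6 mi  (cumulative 2.6 mi)
B→C: 6.2 mi  (cumulative 8.9 mi)
C→D: 5.3 mi  (cumulative 14.2 mi)
D→E: 7.0 mi  (cumulative 21.1 mi)
Total route length ≈ 21 mi.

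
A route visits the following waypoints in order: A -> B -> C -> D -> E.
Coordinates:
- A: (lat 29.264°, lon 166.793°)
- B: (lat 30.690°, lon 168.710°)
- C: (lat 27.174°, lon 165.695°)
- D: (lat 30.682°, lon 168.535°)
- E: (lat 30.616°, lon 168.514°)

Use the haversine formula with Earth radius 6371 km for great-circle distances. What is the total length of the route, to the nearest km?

1218 km

Leg distances:
A→B: 243.4 km  (cumulative 243.4 km)
B→C: 488.8 km  (cumulative 732.1 km)
C→D: 478.0 km  (cumulative 1210.2 km)
D→E: 7.6 km  (cumulative 1217.8 km)
Total route length ≈ 1218 km.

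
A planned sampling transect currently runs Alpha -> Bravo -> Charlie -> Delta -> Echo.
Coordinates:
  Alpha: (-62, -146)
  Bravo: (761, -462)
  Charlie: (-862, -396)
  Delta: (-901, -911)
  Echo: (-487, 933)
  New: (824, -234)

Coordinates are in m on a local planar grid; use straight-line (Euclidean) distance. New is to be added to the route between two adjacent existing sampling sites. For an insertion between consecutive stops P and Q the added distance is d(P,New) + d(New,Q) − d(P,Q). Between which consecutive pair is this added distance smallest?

Added distance for inserting New between each consecutive pair:
Alpha–Bravo: 245.3 m
Bravo–Charlie: 306.0 m
Charlie–Delta: 3030.4 m
Delta–Echo: 1718.4 m
Smallest added distance is 245.3 m, inserting between Alpha and Bravo.

between Alpha and Bravo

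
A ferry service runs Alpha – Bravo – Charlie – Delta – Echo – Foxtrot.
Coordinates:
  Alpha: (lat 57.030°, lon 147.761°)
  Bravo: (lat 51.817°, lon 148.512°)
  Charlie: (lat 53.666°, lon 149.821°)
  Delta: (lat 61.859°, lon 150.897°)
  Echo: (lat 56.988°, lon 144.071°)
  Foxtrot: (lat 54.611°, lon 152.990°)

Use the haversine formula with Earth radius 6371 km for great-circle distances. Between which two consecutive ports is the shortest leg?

Leg distances:
Alpha→Bravo: 581.7 km
Bravo→Charlie: 223.7 km
Charlie→Delta: 913.2 km
Delta→Echo: 664.4 km
Echo→Foxtrot: 616.3 km
The shortest leg is Bravo–Charlie at 223.7 km.

Bravo–Charlie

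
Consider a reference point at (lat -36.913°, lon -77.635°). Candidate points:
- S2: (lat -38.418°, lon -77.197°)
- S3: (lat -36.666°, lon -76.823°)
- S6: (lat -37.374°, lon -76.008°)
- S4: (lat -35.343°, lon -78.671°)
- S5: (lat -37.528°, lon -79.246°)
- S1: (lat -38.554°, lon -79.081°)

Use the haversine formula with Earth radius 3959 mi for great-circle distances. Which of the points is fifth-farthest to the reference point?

S6

Distances from the reference point ((lat -36.913°, lon -77.635°)):
S1: 138.2 mi
S4: 122.9 mi
S2: 106.7 mi
S5: 98.3 mi
S6: 95.1 mi
S3: 48.1 mi
The fifth-farthest is S6 at 95.1 mi.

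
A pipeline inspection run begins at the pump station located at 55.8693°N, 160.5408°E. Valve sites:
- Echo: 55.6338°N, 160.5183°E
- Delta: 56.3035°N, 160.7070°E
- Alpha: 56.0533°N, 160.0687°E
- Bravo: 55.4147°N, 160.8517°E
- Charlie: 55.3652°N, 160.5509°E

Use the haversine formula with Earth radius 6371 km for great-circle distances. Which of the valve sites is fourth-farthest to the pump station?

Distance to each, sorted:
Charlie: 56.1 km
Bravo: 54.2 km
Delta: 49.4 km
Alpha: 35.8 km
Echo: 26.2 km
The fourth-farthest is Alpha at 35.8 km.

Alpha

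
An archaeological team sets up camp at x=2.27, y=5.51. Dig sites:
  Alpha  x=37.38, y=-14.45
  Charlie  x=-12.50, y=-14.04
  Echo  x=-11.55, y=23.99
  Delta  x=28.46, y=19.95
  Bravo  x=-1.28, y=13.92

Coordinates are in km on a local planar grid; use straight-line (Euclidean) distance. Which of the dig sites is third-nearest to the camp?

Charlie

Distance to each, sorted:
Bravo: 9.1 km
Echo: 23.1 km
Charlie: 24.5 km
Delta: 29.9 km
Alpha: 40.4 km
The third-nearest is Charlie at 24.5 km.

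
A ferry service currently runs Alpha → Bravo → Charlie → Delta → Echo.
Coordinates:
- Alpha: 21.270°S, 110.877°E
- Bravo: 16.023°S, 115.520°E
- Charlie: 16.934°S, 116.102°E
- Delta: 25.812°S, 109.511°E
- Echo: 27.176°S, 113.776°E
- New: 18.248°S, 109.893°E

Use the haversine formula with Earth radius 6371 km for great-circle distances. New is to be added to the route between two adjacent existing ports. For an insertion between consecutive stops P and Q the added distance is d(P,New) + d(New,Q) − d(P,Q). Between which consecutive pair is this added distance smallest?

Added distance for inserting New between each consecutive pair:
Alpha–Bravo: 237.2 km
Bravo–Charlie: 1202.3 km
Charlie–Delta: 316.6 km
Delta–Echo: 1460.7 km
Smallest added distance is 237.2 km, inserting between Alpha and Bravo.

between Alpha and Bravo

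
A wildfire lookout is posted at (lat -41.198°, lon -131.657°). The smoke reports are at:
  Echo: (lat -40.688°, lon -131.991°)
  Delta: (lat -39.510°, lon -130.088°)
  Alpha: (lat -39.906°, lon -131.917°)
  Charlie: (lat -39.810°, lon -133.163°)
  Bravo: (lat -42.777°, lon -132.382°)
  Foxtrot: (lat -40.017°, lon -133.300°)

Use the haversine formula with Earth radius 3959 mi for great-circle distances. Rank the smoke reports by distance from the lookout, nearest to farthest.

Echo, Alpha, Bravo, Foxtrot, Charlie, Delta

Distance from the lookout at (lat -41.198°, lon -131.657°) to each:
Echo (lat -40.688°, lon -131.991°): 39.3 mi
Alpha (lat -39.906°, lon -131.917°): 90.3 mi
Bravo (lat -42.777°, lon -132.382°): 115.3 mi
Foxtrot (lat -40.017°, lon -133.300°): 118.7 mi
Charlie (lat -39.810°, lon -133.163°): 124.3 mi
Delta (lat -39.510°, lon -130.088°): 142.9 mi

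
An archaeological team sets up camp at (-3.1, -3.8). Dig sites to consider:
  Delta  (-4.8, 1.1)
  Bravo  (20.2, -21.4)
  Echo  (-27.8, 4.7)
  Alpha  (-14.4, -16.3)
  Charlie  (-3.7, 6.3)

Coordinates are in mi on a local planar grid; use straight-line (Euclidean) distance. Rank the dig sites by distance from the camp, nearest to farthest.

Computing each straight-line distance from (-3.1, -3.8):
Delta (-4.8, 1.1): 5.2 mi
Charlie (-3.7, 6.3): 10.1 mi
Alpha (-14.4, -16.3): 16.9 mi
Echo (-27.8, 4.7): 26.1 mi
Bravo (20.2, -21.4): 29.2 mi

Delta, Charlie, Alpha, Echo, Bravo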